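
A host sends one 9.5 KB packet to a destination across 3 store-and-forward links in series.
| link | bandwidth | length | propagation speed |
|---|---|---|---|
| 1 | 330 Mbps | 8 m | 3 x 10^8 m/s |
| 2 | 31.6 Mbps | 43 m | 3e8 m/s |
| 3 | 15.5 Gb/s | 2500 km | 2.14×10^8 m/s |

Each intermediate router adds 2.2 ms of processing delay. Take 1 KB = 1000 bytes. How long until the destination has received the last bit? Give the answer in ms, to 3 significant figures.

L = 76000 bits.
Transmission delays (L/R per hop): 0.230303, 2.40506, 0.00490323 ms; sum = 2.64027 ms.
Propagation delays (d/s per hop): 2.66667e-05, 0.000143333, 11.6822 ms; sum = 11.6824 ms.
Processing at 2 router(s): 2 × 2.2 ms = 4.4 ms.
End-to-end = 18.7 ms.

18.7 ms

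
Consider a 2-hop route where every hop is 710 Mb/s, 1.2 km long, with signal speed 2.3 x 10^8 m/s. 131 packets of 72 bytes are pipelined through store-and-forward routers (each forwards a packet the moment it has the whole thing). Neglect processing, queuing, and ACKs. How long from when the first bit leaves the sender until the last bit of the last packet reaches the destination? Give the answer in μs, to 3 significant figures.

Per-hop transmission t_tx = L/R = 576/710000000 = 0.811268 μs.
Per-hop propagation t_prop = 1200/2.3e+08 = 5.21739 μs.
Pipeline fill: first packet needs 2·t_tx to clear all hops; remaining 130 packets each add one t_tx.
Total = (2+131-1)·t_tx + 2·t_prop = 132·0.811268 + 2·5.21739 = 118 μs.

118 μs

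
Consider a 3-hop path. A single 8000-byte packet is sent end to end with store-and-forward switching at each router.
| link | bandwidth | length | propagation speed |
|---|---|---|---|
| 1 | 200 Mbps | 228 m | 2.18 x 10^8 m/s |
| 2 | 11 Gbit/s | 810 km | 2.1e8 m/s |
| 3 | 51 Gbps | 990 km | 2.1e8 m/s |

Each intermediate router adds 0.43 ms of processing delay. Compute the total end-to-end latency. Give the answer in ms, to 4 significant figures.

9.760 ms

L = 8000 × 8 = 64000 bits.
Transmission delays (L/R per hop): 0.32, 0.00581818, 0.0012549 ms; sum = 0.327073 ms.
Propagation delays (d/s per hop): 0.00104587, 3.85714, 4.71429 ms; sum = 8.57247 ms.
Processing at 2 router(s): 2 × 0.43 ms = 0.86 ms.
End-to-end = 9.760 ms.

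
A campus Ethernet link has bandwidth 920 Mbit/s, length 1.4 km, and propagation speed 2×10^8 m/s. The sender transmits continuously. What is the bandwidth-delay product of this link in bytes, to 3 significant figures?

Propagation delay = 1400 / 200000000 = 7e-06 s.
BDP = R × t_prop = 920000000 × 7e-06 = 6440 bits.
In bytes: 6440/8 = 805 bytes.

805 bytes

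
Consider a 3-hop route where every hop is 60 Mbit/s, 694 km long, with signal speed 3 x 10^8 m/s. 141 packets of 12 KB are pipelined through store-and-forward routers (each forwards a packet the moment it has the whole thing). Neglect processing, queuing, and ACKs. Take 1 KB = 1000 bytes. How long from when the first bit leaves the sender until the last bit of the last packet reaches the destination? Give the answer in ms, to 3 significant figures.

236 ms

Per-hop transmission t_tx = L/R = 96000/60000000 = 1.6 ms.
Per-hop propagation t_prop = 694000/300000000 = 2.31333 ms.
Pipeline fill: first packet needs 3·t_tx to clear all hops; remaining 140 packets each add one t_tx.
Total = (3+141-1)·t_tx + 3·t_prop = 143·1.6 + 3·2.31333 = 236 ms.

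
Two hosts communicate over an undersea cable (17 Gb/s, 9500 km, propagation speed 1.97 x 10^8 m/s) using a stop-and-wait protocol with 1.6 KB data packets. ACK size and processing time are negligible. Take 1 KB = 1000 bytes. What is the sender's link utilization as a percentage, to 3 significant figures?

0.000781 %

t_tx = L/R = 12800/17000000000 = 7.52941e-07 s.
t_prop = 9500000/197000000 = 0.0482234 s; RTT = 0.0964467 s.
Cycle = t_tx + RTT = 0.0964475 s.
Utilization = t_tx / cycle = 7.52941e-07/0.0964475 = 0.000781 %.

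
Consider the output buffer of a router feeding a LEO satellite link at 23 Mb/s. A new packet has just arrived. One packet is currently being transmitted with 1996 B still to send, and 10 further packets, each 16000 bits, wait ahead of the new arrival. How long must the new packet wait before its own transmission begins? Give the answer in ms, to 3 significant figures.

7.65 ms

Each queued packet: L/R = 16000/23000000 = 0.695652 ms.
10 queued → 6.95652 ms.
Plus remaining 15968 bits of current packet: 0.694261 ms.
Queuing delay = 7.65 ms.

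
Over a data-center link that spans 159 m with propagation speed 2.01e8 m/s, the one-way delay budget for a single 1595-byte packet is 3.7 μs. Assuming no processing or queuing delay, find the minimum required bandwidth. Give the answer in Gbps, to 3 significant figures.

4.39 Gbps

L = 12760 bits.
Propagation delay = 159 / 2.01e+08 = 0.791045 μs.
Transmission budget = 3.7 − 0.791045 = 2.90896 μs.
R ≥ L / t_tx = 12760 bits / 2.90896e-06 s = 4.39 Gbps.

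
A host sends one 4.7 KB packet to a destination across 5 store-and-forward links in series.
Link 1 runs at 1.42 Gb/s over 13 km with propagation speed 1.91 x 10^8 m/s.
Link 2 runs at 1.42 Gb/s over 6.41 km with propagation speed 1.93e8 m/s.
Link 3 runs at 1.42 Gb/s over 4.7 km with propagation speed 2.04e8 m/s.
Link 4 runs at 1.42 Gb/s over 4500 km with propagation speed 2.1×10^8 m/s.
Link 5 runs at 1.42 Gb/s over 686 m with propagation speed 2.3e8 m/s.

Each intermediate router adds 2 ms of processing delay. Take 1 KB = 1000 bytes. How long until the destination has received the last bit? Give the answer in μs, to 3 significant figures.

L = 37600 bits.
Transmission delay per hop = L/R = 37600/1420000000 = 26.4789 μs; 5 hops → 132.394 μs.
Propagation delays (d/s per hop): 68.0628, 33.2124, 23.0392, 21428.6, 2.98261 μs; sum = 21555.9 μs.
Processing at 4 router(s): 4 × 2 ms = 8000 μs.
End-to-end = 29700 μs.

29700 μs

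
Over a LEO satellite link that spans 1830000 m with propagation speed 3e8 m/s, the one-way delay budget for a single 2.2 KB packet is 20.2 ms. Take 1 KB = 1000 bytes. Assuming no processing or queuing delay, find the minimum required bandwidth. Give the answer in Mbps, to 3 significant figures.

L = 17600 bits.
Propagation delay = 1830000 / 300000000 = 6.1 ms.
Transmission budget = 20.2 − 6.1 = 14.1 ms.
R ≥ L / t_tx = 17600 bits / 0.0141 s = 1.25 Mbps.

1.25 Mbps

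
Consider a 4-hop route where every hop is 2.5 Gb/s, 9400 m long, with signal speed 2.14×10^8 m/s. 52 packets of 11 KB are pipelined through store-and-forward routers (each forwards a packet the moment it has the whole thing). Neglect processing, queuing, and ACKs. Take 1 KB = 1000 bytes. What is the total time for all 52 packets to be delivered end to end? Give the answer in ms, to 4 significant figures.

Per-hop transmission t_tx = L/R = 88000/2500000000 = 0.0352 ms.
Per-hop propagation t_prop = 9400/214000000 = 0.0439252 ms.
Pipeline fill: first packet needs 4·t_tx to clear all hops; remaining 51 packets each add one t_tx.
Total = (4+52-1)·t_tx + 4·t_prop = 55·0.0352 + 4·0.0439252 = 2.112 ms.

2.112 ms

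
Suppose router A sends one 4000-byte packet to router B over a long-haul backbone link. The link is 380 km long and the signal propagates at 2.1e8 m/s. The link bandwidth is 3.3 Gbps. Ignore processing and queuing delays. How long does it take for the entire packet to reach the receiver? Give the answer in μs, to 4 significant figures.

L = 4000 × 8 = 32000 bits.
Transmission delay = L/R = 32000 / 3300000000 = 9.69697 μs.
Propagation delay = d/s = 380000 m / 210000000 m/s = 1809.52 μs.
Total = 1819 μs.

1819 μs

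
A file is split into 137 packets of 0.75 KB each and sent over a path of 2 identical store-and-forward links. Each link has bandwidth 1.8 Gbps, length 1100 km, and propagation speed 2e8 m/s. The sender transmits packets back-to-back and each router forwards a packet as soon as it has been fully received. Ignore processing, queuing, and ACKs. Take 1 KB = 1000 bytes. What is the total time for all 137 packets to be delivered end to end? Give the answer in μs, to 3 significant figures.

Per-hop transmission t_tx = L/R = 6000/1800000000 = 3.33333 μs.
Per-hop propagation t_prop = 1100000/200000000 = 5500 μs.
Pipeline fill: first packet needs 2·t_tx to clear all hops; remaining 136 packets each add one t_tx.
Total = (2+137-1)·t_tx + 2·t_prop = 138·3.33333 + 2·5500 = 11500 μs.

11500 μs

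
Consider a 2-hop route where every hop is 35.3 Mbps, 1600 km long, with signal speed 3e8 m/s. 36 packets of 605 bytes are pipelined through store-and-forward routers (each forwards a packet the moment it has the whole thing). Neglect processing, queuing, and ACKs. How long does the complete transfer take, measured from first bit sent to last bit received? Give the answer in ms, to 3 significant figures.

Per-hop transmission t_tx = L/R = 4840/35300000 = 0.13711 ms.
Per-hop propagation t_prop = 1600000/300000000 = 5.33333 ms.
Pipeline fill: first packet needs 2·t_tx to clear all hops; remaining 35 packets each add one t_tx.
Total = (2+36-1)·t_tx + 2·t_prop = 37·0.13711 + 2·5.33333 = 15.7 ms.

15.7 ms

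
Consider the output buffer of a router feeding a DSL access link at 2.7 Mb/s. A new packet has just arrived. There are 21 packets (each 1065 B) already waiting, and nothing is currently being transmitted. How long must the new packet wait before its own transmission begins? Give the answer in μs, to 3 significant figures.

66300 μs

Each queued packet: L/R = 8520/2700000 = 3155.56 μs.
21 queued → 66266.7 μs.
Queuing delay = 66300 μs.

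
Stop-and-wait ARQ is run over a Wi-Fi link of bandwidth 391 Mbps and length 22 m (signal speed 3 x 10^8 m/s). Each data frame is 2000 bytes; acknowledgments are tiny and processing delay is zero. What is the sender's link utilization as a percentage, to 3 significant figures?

99.6 %

t_tx = L/R = 16000/391000000 = 4.09207e-05 s.
t_prop = 22/300000000 = 7.33333e-08 s; RTT = 1.46667e-07 s.
Cycle = t_tx + RTT = 4.10674e-05 s.
Utilization = t_tx / cycle = 4.09207e-05/4.10674e-05 = 99.6 %.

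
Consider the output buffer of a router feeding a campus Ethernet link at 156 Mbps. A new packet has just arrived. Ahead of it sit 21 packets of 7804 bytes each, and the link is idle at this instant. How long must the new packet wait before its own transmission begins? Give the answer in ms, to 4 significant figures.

8.404 ms

Each queued packet: L/R = 62432/156000000 = 0.400205 ms.
21 queued → 8.40431 ms.
Queuing delay = 8.404 ms.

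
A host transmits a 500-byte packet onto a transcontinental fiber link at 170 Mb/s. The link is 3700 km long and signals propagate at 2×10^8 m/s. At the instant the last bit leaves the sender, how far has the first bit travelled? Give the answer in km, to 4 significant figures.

t_tx = L/R = 4000/170000000 = 2.35294e-05 s.
Distance = s × t_tx = 200000000 × 2.35294e-05 = 4.706 km.

4.706 km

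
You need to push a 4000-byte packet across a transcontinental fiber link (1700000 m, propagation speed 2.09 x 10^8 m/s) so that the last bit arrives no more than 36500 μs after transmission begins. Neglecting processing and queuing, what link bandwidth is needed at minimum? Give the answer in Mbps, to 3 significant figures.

1.13 Mbps

L = 32000 bits.
Propagation delay = 1700000 / 209000000 = 8133.97 μs.
Transmission budget = 36500 − 8133.97 = 28366 μs.
R ≥ L / t_tx = 32000 bits / 0.028366 s = 1.13 Mbps.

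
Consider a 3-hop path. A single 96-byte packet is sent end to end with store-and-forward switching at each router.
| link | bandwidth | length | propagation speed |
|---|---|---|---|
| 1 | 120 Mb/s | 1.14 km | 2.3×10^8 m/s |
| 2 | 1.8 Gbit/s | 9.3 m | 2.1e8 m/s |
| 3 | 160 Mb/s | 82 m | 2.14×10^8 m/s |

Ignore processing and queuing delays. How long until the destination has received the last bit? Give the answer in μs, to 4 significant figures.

17.01 μs

L = 96 × 8 = 768 bits.
Transmission delays (L/R per hop): 6.4, 0.426667, 4.8 μs; sum = 11.6267 μs.
Propagation delays (d/s per hop): 4.95652, 0.0442857, 0.383178 μs; sum = 5.38399 μs.
End-to-end = 17.01 μs.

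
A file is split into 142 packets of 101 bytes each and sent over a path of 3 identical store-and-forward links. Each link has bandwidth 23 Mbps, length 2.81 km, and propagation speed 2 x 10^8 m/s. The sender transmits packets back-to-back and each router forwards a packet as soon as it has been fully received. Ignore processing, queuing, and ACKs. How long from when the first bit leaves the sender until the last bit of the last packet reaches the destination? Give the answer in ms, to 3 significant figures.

Per-hop transmission t_tx = L/R = 808/23000000 = 0.0351304 ms.
Per-hop propagation t_prop = 2810/200000000 = 0.01405 ms.
Pipeline fill: first packet needs 3·t_tx to clear all hops; remaining 141 packets each add one t_tx.
Total = (3+142-1)·t_tx + 3·t_prop = 144·0.0351304 + 3·0.01405 = 5.10 ms.

5.10 ms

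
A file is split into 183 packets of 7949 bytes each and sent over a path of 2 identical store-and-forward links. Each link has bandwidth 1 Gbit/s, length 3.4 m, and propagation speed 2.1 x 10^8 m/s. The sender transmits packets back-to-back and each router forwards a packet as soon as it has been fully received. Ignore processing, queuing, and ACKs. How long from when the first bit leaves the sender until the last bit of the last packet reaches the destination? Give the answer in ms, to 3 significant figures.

11.7 ms

Per-hop transmission t_tx = L/R = 63592/1000000000 = 0.063592 ms.
Per-hop propagation t_prop = 3.4/210000000 = 1.61905e-05 ms.
Pipeline fill: first packet needs 2·t_tx to clear all hops; remaining 182 packets each add one t_tx.
Total = (2+183-1)·t_tx + 2·t_prop = 184·0.063592 + 2·1.61905e-05 = 11.7 ms.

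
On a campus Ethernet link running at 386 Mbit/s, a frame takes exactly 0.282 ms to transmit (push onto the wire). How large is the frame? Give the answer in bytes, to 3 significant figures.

L = R × t_tx = 386000000 b/s × 0.000282 s = 108852 bits.
In bytes: 108852 / 8 = 13600 bytes.

13600 bytes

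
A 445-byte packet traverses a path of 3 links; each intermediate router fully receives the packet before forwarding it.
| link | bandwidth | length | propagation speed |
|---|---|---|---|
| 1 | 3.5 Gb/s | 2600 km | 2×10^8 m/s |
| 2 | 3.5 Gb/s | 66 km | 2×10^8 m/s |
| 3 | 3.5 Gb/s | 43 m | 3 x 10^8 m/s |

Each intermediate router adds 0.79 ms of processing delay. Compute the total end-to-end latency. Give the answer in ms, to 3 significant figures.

14.9 ms

L = 445 × 8 = 3560 bits.
Transmission delay per hop = L/R = 3560/3500000000 = 0.00101714 ms; 3 hops → 0.00305143 ms.
Propagation delays (d/s per hop): 13, 0.33, 0.000143333 ms; sum = 13.3301 ms.
Processing at 2 router(s): 2 × 0.79 ms = 1.58 ms.
End-to-end = 14.9 ms.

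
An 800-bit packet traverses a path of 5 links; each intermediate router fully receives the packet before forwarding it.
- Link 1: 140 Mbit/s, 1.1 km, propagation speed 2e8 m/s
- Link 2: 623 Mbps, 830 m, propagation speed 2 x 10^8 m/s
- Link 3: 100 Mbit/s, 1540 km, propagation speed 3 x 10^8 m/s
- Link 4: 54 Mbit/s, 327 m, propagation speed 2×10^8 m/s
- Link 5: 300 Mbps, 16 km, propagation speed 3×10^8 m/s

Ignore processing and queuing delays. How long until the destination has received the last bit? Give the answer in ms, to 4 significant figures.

Transmission delays (L/R per hop): 0.00571429, 0.00128411, 0.008, 0.0148148, 0.00266667 ms; sum = 0.0324799 ms.
Propagation delays (d/s per hop): 0.0055, 0.00415, 5.13333, 0.001635, 0.0533333 ms; sum = 5.19795 ms.
End-to-end = 5.230 ms.

5.230 ms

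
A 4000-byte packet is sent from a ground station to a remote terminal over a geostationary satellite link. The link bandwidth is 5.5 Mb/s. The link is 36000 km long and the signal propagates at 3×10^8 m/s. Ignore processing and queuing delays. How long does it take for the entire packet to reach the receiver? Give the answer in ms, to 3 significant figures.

L = 4000 × 8 = 32000 bits.
Transmission delay = L/R = 32000 / 5500000 = 5.81818 ms.
Propagation delay = d/s = 36000000 m / 300000000 m/s = 120 ms.
Total = 126 ms.

126 ms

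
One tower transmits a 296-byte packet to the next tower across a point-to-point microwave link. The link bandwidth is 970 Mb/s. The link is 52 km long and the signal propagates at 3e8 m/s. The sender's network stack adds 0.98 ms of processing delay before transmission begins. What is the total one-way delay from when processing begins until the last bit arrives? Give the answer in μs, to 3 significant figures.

L = 296 × 8 = 2368 bits.
Transmission delay = L/R = 2368 / 970000000 = 2.44124 μs.
Propagation delay = d/s = 52000 m / 300000000 m/s = 173.333 μs.
Plus processing delay 0.98 ms = 980 μs.
Total = 1160 μs.

1160 μs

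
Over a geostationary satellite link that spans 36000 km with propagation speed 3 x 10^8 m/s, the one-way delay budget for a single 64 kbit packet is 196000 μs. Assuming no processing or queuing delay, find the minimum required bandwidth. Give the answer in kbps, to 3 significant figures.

842 kbps

Propagation delay = 36000000 / 300000000 = 120000 μs.
Transmission budget = 196000 − 120000 = 76000 μs.
R ≥ L / t_tx = 64000 bits / 0.076 s = 842 kbps.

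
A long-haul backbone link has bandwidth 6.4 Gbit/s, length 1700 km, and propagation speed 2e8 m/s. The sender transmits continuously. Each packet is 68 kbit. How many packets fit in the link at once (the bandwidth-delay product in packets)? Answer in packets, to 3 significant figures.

800 packets

Propagation delay = 1700000 / 200000000 = 0.0085 s.
BDP = R × t_prop = 6400000000 × 0.0085 = 54400000 bits.
In packets of 68000 bits: 800 packets.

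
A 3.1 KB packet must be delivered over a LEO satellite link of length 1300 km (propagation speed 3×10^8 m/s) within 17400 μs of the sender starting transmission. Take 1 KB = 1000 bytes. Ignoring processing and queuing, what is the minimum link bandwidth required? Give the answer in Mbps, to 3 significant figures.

1.90 Mbps

L = 24800 bits.
Propagation delay = 1300000 / 300000000 = 4333.33 μs.
Transmission budget = 17400 − 4333.33 = 13066.7 μs.
R ≥ L / t_tx = 24800 bits / 0.0130667 s = 1.90 Mbps.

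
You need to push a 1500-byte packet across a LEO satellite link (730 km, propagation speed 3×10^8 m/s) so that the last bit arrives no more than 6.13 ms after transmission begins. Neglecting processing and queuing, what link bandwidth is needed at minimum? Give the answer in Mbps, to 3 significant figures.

3.25 Mbps

L = 12000 bits.
Propagation delay = 730000 / 300000000 = 2.43333 ms.
Transmission budget = 6.13 − 2.43333 = 3.69667 ms.
R ≥ L / t_tx = 12000 bits / 0.00369667 s = 3.25 Mbps.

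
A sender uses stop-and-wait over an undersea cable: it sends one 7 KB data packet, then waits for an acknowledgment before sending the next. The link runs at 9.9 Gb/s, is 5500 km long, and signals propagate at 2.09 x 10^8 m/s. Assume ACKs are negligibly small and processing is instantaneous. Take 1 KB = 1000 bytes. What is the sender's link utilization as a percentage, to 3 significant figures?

0.0107 %

t_tx = L/R = 56000/9900000000 = 5.65657e-06 s.
t_prop = 5500000/209000000 = 0.0263158 s; RTT = 0.0526316 s.
Cycle = t_tx + RTT = 0.0526372 s.
Utilization = t_tx / cycle = 5.65657e-06/0.0526372 = 0.0107 %.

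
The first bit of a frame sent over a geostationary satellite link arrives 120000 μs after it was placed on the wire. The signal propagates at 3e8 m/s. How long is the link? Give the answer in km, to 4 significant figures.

36000 km

d = s × t_prop = 300000000 × 0.12 = 36000 km.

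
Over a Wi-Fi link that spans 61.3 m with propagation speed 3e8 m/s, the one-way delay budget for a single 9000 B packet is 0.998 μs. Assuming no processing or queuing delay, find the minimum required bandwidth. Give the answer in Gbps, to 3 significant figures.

L = 72000 bits.
Propagation delay = 61.3 / 300000000 = 0.204333 μs.
Transmission budget = 0.998 − 0.204333 = 0.793667 μs.
R ≥ L / t_tx = 72000 bits / 7.93667e-07 s = 90.7 Gbps.

90.7 Gbps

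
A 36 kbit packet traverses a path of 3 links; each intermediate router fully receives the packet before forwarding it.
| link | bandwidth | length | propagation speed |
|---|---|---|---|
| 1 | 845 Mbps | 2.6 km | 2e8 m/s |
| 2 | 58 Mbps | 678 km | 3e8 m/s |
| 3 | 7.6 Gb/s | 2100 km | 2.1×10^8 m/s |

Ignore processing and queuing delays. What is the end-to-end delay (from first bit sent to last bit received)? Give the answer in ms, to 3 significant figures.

12.9 ms

L = 36000 bits.
Transmission delays (L/R per hop): 0.0426036, 0.62069, 0.00473684 ms; sum = 0.66803 ms.
Propagation delays (d/s per hop): 0.013, 2.26, 10 ms; sum = 12.273 ms.
End-to-end = 12.9 ms.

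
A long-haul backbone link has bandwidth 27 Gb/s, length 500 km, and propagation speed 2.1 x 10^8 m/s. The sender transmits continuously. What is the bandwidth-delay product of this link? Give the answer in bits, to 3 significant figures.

64300000 bits

Propagation delay = 500000 / 210000000 = 0.00238095 s.
BDP = R × t_prop = 27000000000 × 0.00238095 = 64285700 bits.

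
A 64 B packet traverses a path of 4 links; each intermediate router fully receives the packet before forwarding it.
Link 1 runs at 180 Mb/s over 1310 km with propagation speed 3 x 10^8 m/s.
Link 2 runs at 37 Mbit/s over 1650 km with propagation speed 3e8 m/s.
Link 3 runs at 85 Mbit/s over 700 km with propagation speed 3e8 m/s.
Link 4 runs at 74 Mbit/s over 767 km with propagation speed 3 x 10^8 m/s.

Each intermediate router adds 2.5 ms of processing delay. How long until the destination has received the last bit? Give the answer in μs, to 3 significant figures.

L = 64 × 8 = 512 bits.
Transmission delays (L/R per hop): 2.84444, 13.8378, 6.02353, 6.91892 μs; sum = 29.6247 μs.
Propagation delays (d/s per hop): 4366.67, 5500, 2333.33, 2556.67 μs; sum = 14756.7 μs.
Processing at 3 router(s): 3 × 2.5 ms = 7500 μs.
End-to-end = 22300 μs.

22300 μs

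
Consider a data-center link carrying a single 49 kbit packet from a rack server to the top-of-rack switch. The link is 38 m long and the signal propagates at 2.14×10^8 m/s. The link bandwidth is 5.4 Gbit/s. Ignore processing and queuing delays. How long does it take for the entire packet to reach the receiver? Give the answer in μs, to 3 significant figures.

L = 49000 bits.
Transmission delay = L/R = 49000 / 5400000000 = 9.07407 μs.
Propagation delay = d/s = 38 m / 214000000 m/s = 0.17757 μs.
Total = 9.25 μs.

9.25 μs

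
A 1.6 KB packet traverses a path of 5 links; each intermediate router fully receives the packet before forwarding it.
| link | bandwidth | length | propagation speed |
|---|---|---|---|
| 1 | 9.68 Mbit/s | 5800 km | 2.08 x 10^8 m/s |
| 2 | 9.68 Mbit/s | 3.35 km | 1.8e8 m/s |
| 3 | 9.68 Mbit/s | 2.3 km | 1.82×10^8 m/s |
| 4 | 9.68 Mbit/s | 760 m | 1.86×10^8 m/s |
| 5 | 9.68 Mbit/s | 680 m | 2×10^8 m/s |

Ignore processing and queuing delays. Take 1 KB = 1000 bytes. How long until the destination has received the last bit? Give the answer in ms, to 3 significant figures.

L = 12800 bits.
Transmission delay per hop = L/R = 12800/9680000 = 1.32231 ms; 5 hops → 6.61157 ms.
Propagation delays (d/s per hop): 27.8846, 0.0186111, 0.0126374, 0.00408602, 0.0034 ms; sum = 27.9233 ms.
End-to-end = 34.5 ms.

34.5 ms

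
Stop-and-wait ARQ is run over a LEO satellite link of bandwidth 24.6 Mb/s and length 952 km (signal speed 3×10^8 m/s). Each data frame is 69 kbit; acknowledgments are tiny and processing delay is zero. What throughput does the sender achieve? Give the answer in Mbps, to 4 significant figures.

7.540 Mbps

t_tx = L/R = 69000/24600000 = 0.00280488 s.
t_prop = 952000/300000000 = 0.00317333 s; RTT = 0.00634667 s.
Cycle = t_tx + RTT = 0.00915154 s.
Throughput = L / cycle = 69000 / 0.00915154 = 7.540 Mbps.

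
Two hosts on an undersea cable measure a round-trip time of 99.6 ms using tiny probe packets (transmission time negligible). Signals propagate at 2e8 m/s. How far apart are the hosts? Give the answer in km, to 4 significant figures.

One-way propagation = RTT/2 = 49.8 ms.
d = s × t = 200000000 × 0.0498 = 9960 km.

9960 km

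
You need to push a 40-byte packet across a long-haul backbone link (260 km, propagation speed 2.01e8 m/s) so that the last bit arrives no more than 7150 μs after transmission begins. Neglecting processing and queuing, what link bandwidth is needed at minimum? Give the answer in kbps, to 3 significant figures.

L = 320 bits.
Propagation delay = 260000 / 2.01e+08 = 1293.53 μs.
Transmission budget = 7150 − 1293.53 = 5856.47 μs.
R ≥ L / t_tx = 320 bits / 0.00585647 s = 54.6 kbps.

54.6 kbps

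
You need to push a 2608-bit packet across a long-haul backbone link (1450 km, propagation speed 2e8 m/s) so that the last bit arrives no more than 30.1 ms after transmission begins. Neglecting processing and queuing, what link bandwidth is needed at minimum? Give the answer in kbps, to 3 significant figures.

Propagation delay = 1450000 / 200000000 = 7.25 ms.
Transmission budget = 30.1 − 7.25 = 22.85 ms.
R ≥ L / t_tx = 2608 bits / 0.02285 s = 114 kbps.

114 kbps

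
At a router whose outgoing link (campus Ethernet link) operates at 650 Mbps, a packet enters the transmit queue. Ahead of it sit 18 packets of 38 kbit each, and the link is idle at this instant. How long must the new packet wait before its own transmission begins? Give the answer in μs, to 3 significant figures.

1050 μs

Each queued packet: L/R = 38000/650000000 = 58.4615 μs.
18 queued → 1052.31 μs.
Queuing delay = 1050 μs.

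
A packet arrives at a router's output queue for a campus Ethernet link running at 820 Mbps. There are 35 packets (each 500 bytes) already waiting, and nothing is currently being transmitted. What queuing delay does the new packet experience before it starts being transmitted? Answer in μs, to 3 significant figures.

Each queued packet: L/R = 4000/820000000 = 4.87805 μs.
35 queued → 170.732 μs.
Queuing delay = 171 μs.

171 μs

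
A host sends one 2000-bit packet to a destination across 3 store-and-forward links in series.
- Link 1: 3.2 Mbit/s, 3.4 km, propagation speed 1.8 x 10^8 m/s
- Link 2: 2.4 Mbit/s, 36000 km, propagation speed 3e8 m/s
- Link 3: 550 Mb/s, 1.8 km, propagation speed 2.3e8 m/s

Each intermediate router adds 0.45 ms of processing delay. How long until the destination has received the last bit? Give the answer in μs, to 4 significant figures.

Transmission delays (L/R per hop): 625, 833.333, 3.63636 μs; sum = 1461.97 μs.
Propagation delays (d/s per hop): 18.8889, 120000, 7.82609 μs; sum = 120027 μs.
Processing at 2 router(s): 2 × 0.45 ms = 900 μs.
End-to-end = 122400 μs.

122400 μs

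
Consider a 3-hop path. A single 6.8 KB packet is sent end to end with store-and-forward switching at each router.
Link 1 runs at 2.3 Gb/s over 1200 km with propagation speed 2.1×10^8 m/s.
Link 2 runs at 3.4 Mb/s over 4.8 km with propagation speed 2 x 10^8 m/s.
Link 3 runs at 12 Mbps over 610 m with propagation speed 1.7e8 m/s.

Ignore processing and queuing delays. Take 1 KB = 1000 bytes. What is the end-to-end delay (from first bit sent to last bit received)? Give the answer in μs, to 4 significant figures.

26300 μs

L = 54400 bits.
Transmission delays (L/R per hop): 23.6522, 16000, 4533.33 μs; sum = 20557 μs.
Propagation delays (d/s per hop): 5714.29, 24, 3.58824 μs; sum = 5741.87 μs.
End-to-end = 26300 μs.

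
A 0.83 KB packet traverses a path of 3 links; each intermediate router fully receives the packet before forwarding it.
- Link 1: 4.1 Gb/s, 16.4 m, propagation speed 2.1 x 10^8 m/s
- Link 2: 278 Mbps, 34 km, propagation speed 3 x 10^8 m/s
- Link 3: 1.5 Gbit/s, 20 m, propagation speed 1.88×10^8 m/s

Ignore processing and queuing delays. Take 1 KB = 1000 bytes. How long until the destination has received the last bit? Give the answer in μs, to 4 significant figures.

143.4 μs

L = 6640 bits.
Transmission delays (L/R per hop): 1.61951, 23.8849, 4.42667 μs; sum = 29.9311 μs.
Propagation delays (d/s per hop): 0.0780952, 113.333, 0.106383 μs; sum = 113.518 μs.
End-to-end = 143.4 μs.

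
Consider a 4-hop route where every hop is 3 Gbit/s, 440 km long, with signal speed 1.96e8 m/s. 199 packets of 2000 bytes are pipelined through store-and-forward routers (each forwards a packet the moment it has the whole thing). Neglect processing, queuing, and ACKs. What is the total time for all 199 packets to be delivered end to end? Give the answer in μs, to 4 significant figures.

10060 μs

Per-hop transmission t_tx = L/R = 16000/3000000000 = 5.33333 μs.
Per-hop propagation t_prop = 440000/196000000 = 2244.9 μs.
Pipeline fill: first packet needs 4·t_tx to clear all hops; remaining 198 packets each add one t_tx.
Total = (4+199-1)·t_tx + 4·t_prop = 202·5.33333 + 4·2244.9 = 10060 μs.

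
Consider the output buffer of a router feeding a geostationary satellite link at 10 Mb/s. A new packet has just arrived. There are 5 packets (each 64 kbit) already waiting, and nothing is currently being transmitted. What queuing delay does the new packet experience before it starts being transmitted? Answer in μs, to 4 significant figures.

32000 μs

Each queued packet: L/R = 64000/10000000 = 6400 μs.
5 queued → 32000 μs.
Queuing delay = 32000 μs.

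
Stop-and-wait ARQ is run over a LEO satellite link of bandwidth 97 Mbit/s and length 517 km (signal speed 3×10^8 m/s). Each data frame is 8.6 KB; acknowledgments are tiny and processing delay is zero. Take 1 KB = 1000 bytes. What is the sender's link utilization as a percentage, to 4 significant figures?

t_tx = L/R = 68800/97000000 = 0.000709278 s.
t_prop = 517000/300000000 = 0.00172333 s; RTT = 0.00344667 s.
Cycle = t_tx + RTT = 0.00415595 s.
Utilization = t_tx / cycle = 0.000709278/0.00415595 = 17.07 %.

17.07 %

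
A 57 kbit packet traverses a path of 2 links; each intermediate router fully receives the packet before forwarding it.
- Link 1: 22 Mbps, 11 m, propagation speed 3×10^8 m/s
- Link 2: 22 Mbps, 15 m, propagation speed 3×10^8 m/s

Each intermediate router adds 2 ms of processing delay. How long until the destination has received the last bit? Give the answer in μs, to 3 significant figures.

7180 μs

L = 57000 bits.
Transmission delay per hop = L/R = 57000/22000000 = 2590.91 μs; 2 hops → 5181.82 μs.
Propagation delays (d/s per hop): 0.0366667, 0.05 μs; sum = 0.0866667 μs.
Processing at 1 router(s): 1 × 2 ms = 2000 μs.
End-to-end = 7180 μs.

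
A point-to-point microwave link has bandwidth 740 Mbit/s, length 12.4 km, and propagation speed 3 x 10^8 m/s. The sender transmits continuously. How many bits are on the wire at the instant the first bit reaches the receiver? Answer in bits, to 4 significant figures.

30590 bits

Propagation delay = 12400 / 300000000 = 4.13333e-05 s.
BDP = R × t_prop = 740000000 × 4.13333e-05 = 30586.7 bits.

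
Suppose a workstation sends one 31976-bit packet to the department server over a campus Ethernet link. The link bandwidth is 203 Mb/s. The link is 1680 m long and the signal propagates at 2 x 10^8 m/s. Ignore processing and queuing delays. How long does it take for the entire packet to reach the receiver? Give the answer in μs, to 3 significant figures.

Transmission delay = L/R = 31976 / 203000000 = 157.517 μs.
Propagation delay = d/s = 1680 m / 200000000 m/s = 8.4 μs.
Total = 166 μs.

166 μs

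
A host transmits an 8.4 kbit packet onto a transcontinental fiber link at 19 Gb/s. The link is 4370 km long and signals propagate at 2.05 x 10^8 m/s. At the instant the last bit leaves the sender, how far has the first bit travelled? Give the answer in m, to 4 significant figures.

t_tx = L/R = 8400/19000000000 = 4.42105e-07 s.
Distance = s × t_tx = 2.05e+08 × 4.42105e-07 = 90.63 m.

90.63 m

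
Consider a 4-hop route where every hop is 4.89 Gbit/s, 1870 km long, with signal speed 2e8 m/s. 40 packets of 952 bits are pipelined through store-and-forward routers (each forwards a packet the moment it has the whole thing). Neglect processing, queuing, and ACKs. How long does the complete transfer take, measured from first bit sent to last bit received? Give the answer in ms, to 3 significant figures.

37.4 ms

Per-hop transmission t_tx = L/R = 952/4890000000 = 0.000194683 ms.
Per-hop propagation t_prop = 1870000/200000000 = 9.35 ms.
Pipeline fill: first packet needs 4·t_tx to clear all hops; remaining 39 packets each add one t_tx.
Total = (4+40-1)·t_tx + 4·t_prop = 43·0.000194683 + 4·9.35 = 37.4 ms.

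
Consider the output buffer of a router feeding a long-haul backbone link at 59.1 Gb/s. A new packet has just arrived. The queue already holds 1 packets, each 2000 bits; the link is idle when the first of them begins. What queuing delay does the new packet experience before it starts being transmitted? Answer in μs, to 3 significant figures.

Each queued packet: L/R = 2000/59100000000 = 0.0338409 μs.
1 queued → 0.0338409 μs.
Queuing delay = 0.0338 μs.

0.0338 μs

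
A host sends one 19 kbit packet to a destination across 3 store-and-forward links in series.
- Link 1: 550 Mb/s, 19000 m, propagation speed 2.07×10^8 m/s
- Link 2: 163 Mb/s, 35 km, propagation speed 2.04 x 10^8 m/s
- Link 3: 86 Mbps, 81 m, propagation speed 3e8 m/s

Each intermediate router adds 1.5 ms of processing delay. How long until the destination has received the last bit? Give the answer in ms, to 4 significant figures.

L = 19000 bits.
Transmission delays (L/R per hop): 0.0345455, 0.116564, 0.22093 ms; sum = 0.37204 ms.
Propagation delays (d/s per hop): 0.0917874, 0.171569, 0.00027 ms; sum = 0.263626 ms.
Processing at 2 router(s): 2 × 1.5 ms = 3 ms.
End-to-end = 3.636 ms.

3.636 ms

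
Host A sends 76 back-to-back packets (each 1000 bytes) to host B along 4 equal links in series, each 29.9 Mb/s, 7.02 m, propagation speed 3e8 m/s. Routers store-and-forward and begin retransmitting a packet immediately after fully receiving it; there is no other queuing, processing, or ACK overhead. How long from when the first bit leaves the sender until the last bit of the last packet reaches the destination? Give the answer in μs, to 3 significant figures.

21100 μs

Per-hop transmission t_tx = L/R = 8000/29900000 = 267.559 μs.
Per-hop propagation t_prop = 7.02/300000000 = 0.0234 μs.
Pipeline fill: first packet needs 4·t_tx to clear all hops; remaining 75 packets each add one t_tx.
Total = (4+76-1)·t_tx + 4·t_prop = 79·267.559 + 4·0.0234 = 21100 μs.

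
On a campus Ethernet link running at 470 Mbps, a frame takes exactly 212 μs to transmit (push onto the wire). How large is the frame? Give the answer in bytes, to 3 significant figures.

12500 bytes

L = R × t_tx = 470000000 b/s × 0.000212 s = 99640 bits.
In bytes: 99640 / 8 = 12500 bytes.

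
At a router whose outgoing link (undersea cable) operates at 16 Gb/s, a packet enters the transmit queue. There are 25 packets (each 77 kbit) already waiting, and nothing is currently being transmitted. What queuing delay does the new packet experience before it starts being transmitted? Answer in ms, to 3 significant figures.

Each queued packet: L/R = 77000/16000000000 = 0.0048125 ms.
25 queued → 0.120313 ms.
Queuing delay = 0.120 ms.

0.120 ms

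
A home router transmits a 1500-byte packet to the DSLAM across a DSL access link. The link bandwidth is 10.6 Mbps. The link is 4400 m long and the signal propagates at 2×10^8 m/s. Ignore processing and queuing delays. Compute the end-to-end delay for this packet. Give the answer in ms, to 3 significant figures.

L = 1500 × 8 = 12000 bits.
Transmission delay = L/R = 12000 / 10600000 = 1.13208 ms.
Propagation delay = d/s = 4400 m / 200000000 m/s = 0.022 ms.
Total = 1.15 ms.

1.15 ms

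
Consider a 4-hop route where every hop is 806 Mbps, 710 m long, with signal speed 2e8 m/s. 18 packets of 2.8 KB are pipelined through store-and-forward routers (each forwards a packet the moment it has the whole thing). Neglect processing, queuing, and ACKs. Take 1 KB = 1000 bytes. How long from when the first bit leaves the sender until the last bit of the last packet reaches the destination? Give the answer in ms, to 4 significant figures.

Per-hop transmission t_tx = L/R = 22400/806000000 = 0.0277916 ms.
Per-hop propagation t_prop = 710/200000000 = 0.00355 ms.
Pipeline fill: first packet needs 4·t_tx to clear all hops; remaining 17 packets each add one t_tx.
Total = (4+18-1)·t_tx + 4·t_prop = 21·0.0277916 + 4·0.00355 = 0.5978 ms.

0.5978 ms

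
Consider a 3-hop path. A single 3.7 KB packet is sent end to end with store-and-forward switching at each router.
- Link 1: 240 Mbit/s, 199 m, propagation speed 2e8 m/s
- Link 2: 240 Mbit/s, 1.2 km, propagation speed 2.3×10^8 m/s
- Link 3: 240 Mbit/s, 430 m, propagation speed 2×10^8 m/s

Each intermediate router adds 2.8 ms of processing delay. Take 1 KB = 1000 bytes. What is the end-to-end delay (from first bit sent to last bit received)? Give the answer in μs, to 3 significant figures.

5980 μs

L = 29600 bits.
Transmission delay per hop = L/R = 29600/240000000 = 123.333 μs; 3 hops → 370 μs.
Propagation delays (d/s per hop): 0.995, 5.21739, 2.15 μs; sum = 8.36239 μs.
Processing at 2 router(s): 2 × 2.8 ms = 5600 μs.
End-to-end = 5980 μs.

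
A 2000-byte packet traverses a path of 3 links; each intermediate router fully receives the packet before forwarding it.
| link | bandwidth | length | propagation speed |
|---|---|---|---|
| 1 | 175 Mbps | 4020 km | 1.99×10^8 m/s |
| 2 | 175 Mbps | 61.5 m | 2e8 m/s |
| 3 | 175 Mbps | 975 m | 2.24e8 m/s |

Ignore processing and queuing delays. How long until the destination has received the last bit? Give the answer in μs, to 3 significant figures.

20500 μs

L = 2000 × 8 = 16000 bits.
Transmission delay per hop = L/R = 16000/175000000 = 91.4286 μs; 3 hops → 274.286 μs.
Propagation delays (d/s per hop): 20201, 0.3075, 4.35268 μs; sum = 20205.7 μs.
End-to-end = 20500 μs.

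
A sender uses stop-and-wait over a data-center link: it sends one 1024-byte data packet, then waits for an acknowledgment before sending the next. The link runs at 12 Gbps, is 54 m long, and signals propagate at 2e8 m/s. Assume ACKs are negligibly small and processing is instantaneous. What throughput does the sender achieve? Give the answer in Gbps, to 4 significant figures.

t_tx = L/R = 8192/12000000000 = 6.82667e-07 s.
t_prop = 54/200000000 = 2.7e-07 s; RTT = 5.4e-07 s.
Cycle = t_tx + RTT = 1.22267e-06 s.
Throughput = L / cycle = 8192 / 1.22267e-06 = 6.700 Gbps.

6.700 Gbps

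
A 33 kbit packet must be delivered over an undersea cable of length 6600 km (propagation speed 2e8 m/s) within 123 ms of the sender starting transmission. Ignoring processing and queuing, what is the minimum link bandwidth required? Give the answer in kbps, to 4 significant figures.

Propagation delay = 6600000 / 200000000 = 33 ms.
Transmission budget = 123 − 33 = 90 ms.
R ≥ L / t_tx = 33000 bits / 0.09 s = 366.7 kbps.

366.7 kbps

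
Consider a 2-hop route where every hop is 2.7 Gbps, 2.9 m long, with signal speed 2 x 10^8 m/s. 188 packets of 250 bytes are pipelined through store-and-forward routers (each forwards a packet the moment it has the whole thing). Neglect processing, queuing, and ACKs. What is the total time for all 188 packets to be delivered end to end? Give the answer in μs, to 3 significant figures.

140 μs

Per-hop transmission t_tx = L/R = 2000/2700000000 = 0.740741 μs.
Per-hop propagation t_prop = 2.9/200000000 = 0.0145 μs.
Pipeline fill: first packet needs 2·t_tx to clear all hops; remaining 187 packets each add one t_tx.
Total = (2+188-1)·t_tx + 2·t_prop = 189·0.740741 + 2·0.0145 = 140 μs.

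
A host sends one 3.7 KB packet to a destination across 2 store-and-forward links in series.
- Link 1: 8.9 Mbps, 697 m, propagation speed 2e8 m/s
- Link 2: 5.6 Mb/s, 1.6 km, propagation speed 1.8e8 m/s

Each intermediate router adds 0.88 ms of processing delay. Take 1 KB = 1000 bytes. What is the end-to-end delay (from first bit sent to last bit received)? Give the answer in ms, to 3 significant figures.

L = 29600 bits.
Transmission delays (L/R per hop): 3.32584, 5.28571 ms; sum = 8.61156 ms.
Propagation delays (d/s per hop): 0.003485, 0.00888889 ms; sum = 0.0123739 ms.
Processing at 1 router(s): 1 × 0.88 ms = 0.88 ms.
End-to-end = 9.50 ms.

9.50 ms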